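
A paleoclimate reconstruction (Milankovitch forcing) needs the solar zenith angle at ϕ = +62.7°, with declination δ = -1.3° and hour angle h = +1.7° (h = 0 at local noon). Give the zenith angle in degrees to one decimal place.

cos θ_z = sin ϕ sin δ + cos ϕ cos δ cos h = -0.020160 + 0.458330 = 0.438170.
θ_z = arccos(0.438170) = 64.0°.

θ_z = 64.0°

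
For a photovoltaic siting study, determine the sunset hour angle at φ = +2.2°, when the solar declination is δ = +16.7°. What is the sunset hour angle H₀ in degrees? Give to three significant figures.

H₀ = 90.7°

cos H₀ = −tan φ · tan δ = −tan(+2.2°) × tan(+16.700°) = -0.0115, so H₀ = 1.5823 rad = 90.66°.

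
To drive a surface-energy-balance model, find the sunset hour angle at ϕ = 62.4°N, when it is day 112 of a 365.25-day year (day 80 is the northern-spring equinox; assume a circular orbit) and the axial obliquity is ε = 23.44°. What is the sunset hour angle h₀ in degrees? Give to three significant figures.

h₀ = 114°

Solar longitude: L_s = 360° × (112 − 80)/365.25 = 31.540°.
sin δ = sin 23.44° × sin 31.540° = 0.20808, so δ = +12.010°.
cos h₀ = −tan ϕ · tan δ = −tan(+62.4°) × tan(+12.010°) = -0.4069, so h₀ = 1.9899 rad = 114.01°.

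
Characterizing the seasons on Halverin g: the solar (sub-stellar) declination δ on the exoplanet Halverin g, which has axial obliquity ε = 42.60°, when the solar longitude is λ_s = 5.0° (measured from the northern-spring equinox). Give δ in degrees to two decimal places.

sin δ = sin ε · sin λ_s = sin 42.60° × sin 5.0° = 0.058994.
δ = arcsin(0.058994) = +3.38°.

δ = +3.38°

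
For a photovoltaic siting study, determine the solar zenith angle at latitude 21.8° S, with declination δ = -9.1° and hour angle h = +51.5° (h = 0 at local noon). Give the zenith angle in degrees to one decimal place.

θ_z = 51.0°

cos θ_z = sin ϕ sin δ + cos ϕ cos δ cos h = 0.058735 + 0.570721 = 0.629456.
θ_z = arccos(0.629456) = 51.0°.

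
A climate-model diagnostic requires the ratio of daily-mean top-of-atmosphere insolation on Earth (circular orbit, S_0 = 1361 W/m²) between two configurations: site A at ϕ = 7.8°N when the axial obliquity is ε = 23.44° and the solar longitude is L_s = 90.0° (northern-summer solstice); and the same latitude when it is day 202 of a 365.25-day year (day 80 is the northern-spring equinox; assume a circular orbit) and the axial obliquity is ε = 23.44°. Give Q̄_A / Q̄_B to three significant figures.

— Configuration A (ϕ=+7.8°):
Solar declination: sin δ = sin ε · sin L_s = sin 23.44° × sin 90.0° = 0.39779, so δ = +23.440°.
cos h₀ = −tan(+7.8°) tan(+23.440°) = -0.0594, h₀ = 1.6302 rad.
Bracket: h₀ sin ϕ sin δ + cos ϕ cos δ sin h₀ = 1.6302×0.13572×0.39779 + 0.99075×0.91748×0.99823 = 0.088011 + 0.907384 = 0.995395.
Q̄ = (S_0/π) × [bracket] = (1361/π) × 0.995395 = 431.22 W/m².
— Configuration B (ϕ=+7.8°):
Solar longitude: L_s = 360° × (202 − 80)/365.25 = 120.246°.
sin δ = sin 23.44° × sin 120.246° = 0.34364, so δ = +20.099°.
cos h₀ = −tan(+7.8°) tan(+20.099°) = -0.0501, h₀ = 1.6209 rad.
Bracket: h₀ sin ϕ sin δ + cos ϕ cos δ sin h₀ = 1.6209×0.13572×0.34364 + 0.99075×0.93910×0.99874 = 0.075597 + 0.929241 = 1.004838.
Q̄ = (S_0/π) × [bracket] = (1361/π) × 1.004838 = 435.32 W/m².
Ratio Q̄_A / Q̄_B = 431.22 / 435.32 = 0.9906.

Q̄_A / Q̄_B ≈ 0.991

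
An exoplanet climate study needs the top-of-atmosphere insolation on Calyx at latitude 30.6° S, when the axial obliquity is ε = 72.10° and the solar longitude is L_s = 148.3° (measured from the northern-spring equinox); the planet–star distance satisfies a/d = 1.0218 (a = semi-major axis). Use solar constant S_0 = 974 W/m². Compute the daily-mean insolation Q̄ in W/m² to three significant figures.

Solar declination: sin δ = sin ε · sin L_s = sin 72.10° × sin 148.3° = 0.50004, so δ = +30.002°.
cos h₀ = −tan(-30.6°) tan(+30.002°) = 0.3415, h₀ = 1.2223 rad.
Bracket: h₀ sin ϕ sin δ + cos ϕ cos δ sin h₀ = 1.2223×-0.50904×0.50004 + 0.86074×0.86600×0.93989 = -0.311125 + 0.700595 = 0.389470.
Inverse-square distance factor (a/d)² = 1.0218² = 1.044075.
Q̄ = (S_0/π) × 1.044075 × [bracket] = (974/π) × 1.044075 × 0.389470 = 126.1 W/m².

Q̄ ≈ 126 W/m²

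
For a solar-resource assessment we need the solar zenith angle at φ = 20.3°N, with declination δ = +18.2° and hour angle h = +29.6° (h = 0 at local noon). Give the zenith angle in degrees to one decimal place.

θ_z = 28.0°

cos θ_z = sin φ sin δ + cos φ cos δ cos h = 0.108360 + 0.774692 = 0.883052.
θ_z = arccos(0.883052) = 28.0°.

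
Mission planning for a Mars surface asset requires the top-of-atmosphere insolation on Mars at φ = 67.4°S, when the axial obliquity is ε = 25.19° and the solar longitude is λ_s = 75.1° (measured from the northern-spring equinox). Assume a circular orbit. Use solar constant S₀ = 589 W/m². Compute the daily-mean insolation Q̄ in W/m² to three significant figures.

Solar declination: sin δ = sin ε · sin λ_s = sin 25.19° × sin 75.1° = 0.41131, so δ = +24.287°.
cos H₀ = −tan(-67.4°) tan(+24.287°) = 1.0841 ≥ 1 ⇒ polar night, H₀ = 0 and Q̄ = 0.

Q̄ ≈ 0.00 W/m²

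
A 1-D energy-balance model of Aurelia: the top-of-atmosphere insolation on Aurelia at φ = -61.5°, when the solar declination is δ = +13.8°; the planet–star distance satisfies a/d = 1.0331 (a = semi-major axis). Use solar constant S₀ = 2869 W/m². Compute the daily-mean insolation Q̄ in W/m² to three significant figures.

Q̄ ≈ 178 W/m²

cos H₀ = −tan(-61.5°) tan(+13.800°) = 0.4524, H₀ = 1.1014 rad.
Bracket: H₀ sin φ sin δ + cos φ cos δ sin H₀ = 1.1014×-0.87882×0.23853 + 0.47716×0.97113×0.89182 = -0.230881 + 0.413255 = 0.182374.
Inverse-square distance factor (a/d)² = 1.0331² = 1.067296.
Q̄ = (S₀/π) × 1.067296 × [bracket] = (2869/π) × 1.067296 × 0.182374 = 177.8 W/m².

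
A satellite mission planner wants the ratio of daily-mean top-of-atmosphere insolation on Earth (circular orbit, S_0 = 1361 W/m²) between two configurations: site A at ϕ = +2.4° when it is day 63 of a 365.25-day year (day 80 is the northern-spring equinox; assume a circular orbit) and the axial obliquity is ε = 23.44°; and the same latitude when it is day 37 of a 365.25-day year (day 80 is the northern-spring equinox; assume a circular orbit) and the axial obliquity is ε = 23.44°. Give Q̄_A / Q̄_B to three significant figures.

Q̄_A / Q̄_B ≈ 1.04

— Configuration A (ϕ=+2.4°):
Solar longitude: L_s = 360° × (63 − 80)/365.25 = -16.756°, i.e. -16.756° + 360° = 343.244°.
sin δ = sin 23.44° × sin 343.244° = -0.11468, so δ = -6.585°.
cos h₀ = −tan(+2.4°) tan(-6.585°) = 0.0048, h₀ = 1.5660 rad.
Bracket: h₀ sin ϕ sin δ + cos ϕ cos δ sin h₀ = 1.5660×0.04188×-0.11468 + 0.99912×0.99340×0.99999 = -0.007521 + 0.992516 = 0.984995.
Q̄ = (S_0/π) × [bracket] = (1361/π) × 0.984995 = 426.72 W/m².
— Configuration B (ϕ=+2.4°):
Solar longitude: L_s = 360° × (37 − 80)/365.25 = -42.382°, i.e. -42.382° + 360° = 317.618°.
sin δ = sin 23.44° × sin 317.618° = -0.26814, so δ = -15.553°.
cos h₀ = −tan(+2.4°) tan(-15.553°) = 0.0117, h₀ = 1.5591 rad.
Bracket: h₀ sin ϕ sin δ + cos ϕ cos δ sin h₀ = 1.5591×0.04188×-0.26814 + 0.99912×0.96338×0.99993 = -0.017508 + 0.962465 = 0.944957.
Q̄ = (S_0/π) × [bracket] = (1361/π) × 0.944957 = 409.37 W/m².
Ratio Q̄_A / Q̄_B = 426.72 / 409.37 = 1.042.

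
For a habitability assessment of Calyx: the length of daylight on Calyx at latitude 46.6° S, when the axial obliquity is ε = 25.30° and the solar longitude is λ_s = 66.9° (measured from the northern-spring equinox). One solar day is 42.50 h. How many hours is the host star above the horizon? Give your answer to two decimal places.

Solar declination: sin δ = sin ε · sin λ_s = sin 25.30° × sin 66.9° = 0.39309, so δ = +23.147°.
cos H₀ = −tan φ · tan δ = −tan(-46.6°) × tan(+23.147°) = 0.4521, so H₀ = 1.1017 rad = 63.12°.
Daylight = 2H₀/(2π) × 42.50 h = (1.1017/π) × 42.50 = 14.90 h.

14.90 h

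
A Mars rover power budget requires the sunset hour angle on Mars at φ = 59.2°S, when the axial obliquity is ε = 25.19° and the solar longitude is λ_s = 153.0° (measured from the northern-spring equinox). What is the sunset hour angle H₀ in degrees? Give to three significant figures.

H₀ = 70.7°

Solar declination: sin δ = sin ε · sin λ_s = sin 25.19° × sin 153.0° = 0.19323, so δ = +11.141°.
cos H₀ = −tan φ · tan δ = −tan(-59.2°) × tan(+11.141°) = 0.3304, so H₀ = 1.2341 rad = 70.71°.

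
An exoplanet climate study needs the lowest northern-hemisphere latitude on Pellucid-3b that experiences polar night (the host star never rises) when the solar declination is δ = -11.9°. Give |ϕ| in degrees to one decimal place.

Polar night requires cos h₀ = −tan ϕ tan δ ≥ 1, i.e. tan ϕ tan δ ≤ −1.
The boundary is |tan ϕ| · |tan δ| = 1, so |ϕ| = 90° − |δ| = 90° − 11.9° = 78.1° in the northern hemisphere.

|ϕ| = 78.1°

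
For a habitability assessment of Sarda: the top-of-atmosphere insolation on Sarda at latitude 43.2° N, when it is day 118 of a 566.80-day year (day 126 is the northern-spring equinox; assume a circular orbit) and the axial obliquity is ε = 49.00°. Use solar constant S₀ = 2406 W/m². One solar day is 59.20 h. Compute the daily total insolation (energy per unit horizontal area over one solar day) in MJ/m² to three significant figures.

Solar longitude: λ_s = 360° × (118 − 126)/566.80 = -5.081°, i.e. -5.081° + 360° = 354.919°.
sin δ = sin 49.00° × sin 354.919° = -0.06684, so δ = -3.833°.
cos H₀ = −tan(+43.2°) tan(-3.833°) = 0.0629, H₀ = 1.5078 rad.
Bracket: H₀ sin φ sin δ + cos φ cos δ sin H₀ = 1.5078×0.68455×-0.06684 + 0.72897×0.99776×0.99802 = -0.068990 + 0.725897 = 0.656907.
Q̄ = (S₀/π) × [bracket] = (2406/π) × 0.656907 = 503.09 W/m².
Daily total = Q̄ × 59.20 h × 3600 s/h = 503.09 × 59.20 × 3600 / 10⁶ = 107.2 MJ/m².

107 MJ/m²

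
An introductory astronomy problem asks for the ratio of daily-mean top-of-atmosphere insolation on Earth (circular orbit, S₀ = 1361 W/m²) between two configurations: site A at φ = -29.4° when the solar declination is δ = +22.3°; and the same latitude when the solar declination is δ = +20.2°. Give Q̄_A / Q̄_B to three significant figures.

Q̄_A / Q̄_B ≈ 0.940

— Configuration A (φ=-29.4°):
cos H₀ = −tan(-29.4°) tan(+22.300°) = 0.2311, H₀ = 1.3376 rad.
Bracket: H₀ sin φ sin δ + cos φ cos δ sin H₀ = 1.3376×-0.49090×0.37946 + 0.87121×0.92521×0.97293 = -0.249164 + 0.784232 = 0.535068.
Q̄ = (S₀/π) × [bracket] = (1361/π) × 0.535068 = 231.80 W/m².
— Configuration B (φ=-29.4°):
cos H₀ = −tan(-29.4°) tan(+20.200°) = 0.2073, H₀ = 1.3620 rad.
Bracket: H₀ sin φ sin δ + cos φ cos δ sin H₀ = 1.3620×-0.49090×0.34530 + 0.87121×0.93849×0.97827 = -0.230870 + 0.799855 = 0.568985.
Q̄ = (S₀/π) × [bracket] = (1361/π) × 0.568985 = 246.50 W/m².
Ratio Q̄_A / Q̄_B = 231.80 / 246.50 = 0.9404.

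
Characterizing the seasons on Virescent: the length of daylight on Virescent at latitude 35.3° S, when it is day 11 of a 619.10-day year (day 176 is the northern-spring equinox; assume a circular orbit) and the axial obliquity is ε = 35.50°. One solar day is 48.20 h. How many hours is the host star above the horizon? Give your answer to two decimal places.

32.15 h

Solar longitude: λ_s = 360° × (11 − 176)/619.10 = -95.946°, i.e. -95.946° + 360° = 264.054°.
sin δ = sin 35.50° × sin 264.054° = -0.57758, so δ = -35.280°.
cos H₀ = −tan φ · tan δ = −tan(-35.3°) × tan(-35.280°) = -0.5010, so H₀ = 2.0955 rad = 120.06°.
Daylight = 2H₀/(2π) × 48.20 h = (2.0955/π) × 48.20 = 32.15 h.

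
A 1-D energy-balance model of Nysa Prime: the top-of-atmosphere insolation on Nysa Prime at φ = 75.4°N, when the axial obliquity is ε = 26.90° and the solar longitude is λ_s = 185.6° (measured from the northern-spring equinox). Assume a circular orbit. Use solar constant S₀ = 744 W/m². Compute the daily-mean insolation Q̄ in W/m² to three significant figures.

Solar declination: sin δ = sin ε · sin λ_s = sin 26.90° × sin 185.6° = -0.04415, so δ = -2.530°.
cos H₀ = −tan(+75.4°) tan(-2.530°) = 0.1697, H₀ = 1.4003 rad.
Bracket: H₀ sin φ sin δ + cos φ cos δ sin H₀ = 1.4003×0.96771×-0.04415 + 0.25207×0.99902×0.98550 = -0.059827 + 0.248172 = 0.188345.
Q̄ = (S₀/π) × [bracket] = (744/π) × 0.188345 = 44.60 W/m².

Q̄ ≈ 44.6 W/m²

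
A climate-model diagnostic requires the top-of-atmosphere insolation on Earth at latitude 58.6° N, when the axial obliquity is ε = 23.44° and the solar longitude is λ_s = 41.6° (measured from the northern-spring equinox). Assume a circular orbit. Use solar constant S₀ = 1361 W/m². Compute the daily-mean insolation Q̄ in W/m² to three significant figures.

Solar declination: sin δ = sin ε · sin λ_s = sin 23.44° × sin 41.6° = 0.26410, so δ = +15.314°.
cos H₀ = −tan(+58.6°) tan(+15.314°) = -0.4486, H₀ = 2.0360 rad.
Bracket: H₀ sin φ sin δ + cos φ cos δ sin H₀ = 2.0360×0.85355×0.26410 + 0.52101×0.96449×0.89373 = 0.458960 + 0.449107 = 0.908067.
Q̄ = (S₀/π) × [bracket] = (1361/π) × 0.908067 = 393.4 W/m².

Q̄ ≈ 393 W/m²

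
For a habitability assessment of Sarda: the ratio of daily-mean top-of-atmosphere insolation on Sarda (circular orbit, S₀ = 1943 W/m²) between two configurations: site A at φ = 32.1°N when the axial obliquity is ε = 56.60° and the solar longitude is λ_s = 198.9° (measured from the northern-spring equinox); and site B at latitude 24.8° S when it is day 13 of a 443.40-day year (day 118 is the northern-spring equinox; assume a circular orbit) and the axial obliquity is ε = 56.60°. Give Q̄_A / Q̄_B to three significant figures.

Q̄_A / Q̄_B ≈ 0.511

— Configuration A (φ=+32.1°):
Solar declination: sin δ = sin ε · sin λ_s = sin 56.60° × sin 198.9° = -0.27042, so δ = -15.689°.
cos H₀ = −tan(+32.1°) tan(-15.689°) = 0.1762, H₀ = 1.3937 rad.
Bracket: H₀ sin φ sin δ + cos φ cos δ sin H₀ = 1.3937×0.53140×-0.27042 + 0.84712×0.96274×0.98435 = -0.200276 + 0.802793 = 0.602517.
Q̄ = (S₀/π) × [bracket] = (1943/π) × 0.602517 = 372.64 W/m².
— Configuration B (φ=-24.8°):
Solar longitude: λ_s = 360° × (13 − 118)/443.40 = -85.250°, i.e. -85.250° + 360° = 274.750°.
sin δ = sin 56.60° × sin 274.750° = -0.83198, so δ = -56.303°.
cos H₀ = −tan(-24.8°) tan(-56.303°) = -0.6929, H₀ = 2.3363 rad.
Bracket: H₀ sin φ sin δ + cos φ cos δ sin H₀ = 2.3363×-0.41945×-0.83198 + 0.90778×0.55480×0.72102 = 0.815308 + 0.363132 = 1.178440.
Q̄ = (S₀/π) × [bracket] = (1943/π) × 1.178440 = 728.84 W/m².
Ratio Q̄_A / Q̄_B = 372.64 / 728.84 = 0.5113.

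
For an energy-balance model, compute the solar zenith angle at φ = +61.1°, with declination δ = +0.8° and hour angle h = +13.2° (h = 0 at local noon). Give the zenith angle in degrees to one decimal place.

cos θ_z = sin φ sin δ + cos φ cos δ cos h = 0.012223 + 0.470468 = 0.482691.
θ_z = arccos(0.482691) = 61.1°.

θ_z = 61.1°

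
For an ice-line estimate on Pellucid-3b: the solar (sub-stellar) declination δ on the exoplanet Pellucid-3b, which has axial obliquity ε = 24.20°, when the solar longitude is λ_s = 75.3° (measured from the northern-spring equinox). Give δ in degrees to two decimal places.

sin δ = sin ε · sin λ_s = sin 24.20° × sin 75.3° = 0.396505.
δ = arcsin(0.396505) = +23.36°.

δ = +23.36°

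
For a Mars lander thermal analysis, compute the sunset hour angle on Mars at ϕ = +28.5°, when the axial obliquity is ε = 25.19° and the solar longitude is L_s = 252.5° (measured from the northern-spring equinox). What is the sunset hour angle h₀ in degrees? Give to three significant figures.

Solar declination: sin δ = sin ε · sin L_s = sin 25.19° × sin 252.5° = -0.40592, so δ = -23.949°.
cos h₀ = −tan ϕ · tan δ = −tan(+28.5°) × tan(-23.949°) = 0.2412, so h₀ = 1.3272 rad = 76.04°.

h₀ = 76.0°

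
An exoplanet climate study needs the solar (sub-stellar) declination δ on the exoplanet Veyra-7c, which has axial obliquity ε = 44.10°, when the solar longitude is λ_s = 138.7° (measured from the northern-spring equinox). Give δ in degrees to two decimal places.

sin δ = sin ε · sin λ_s = sin 44.10° × sin 138.7° = 0.459304.
δ = arcsin(0.459304) = +27.34°.

δ = +27.34°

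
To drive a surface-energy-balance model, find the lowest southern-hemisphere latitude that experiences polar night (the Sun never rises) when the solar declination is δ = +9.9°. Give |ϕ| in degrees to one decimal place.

|ϕ| = 80.1°

Polar night requires cos h₀ = −tan ϕ tan δ ≥ 1, i.e. tan ϕ tan δ ≤ −1.
The boundary is |tan ϕ| · |tan δ| = 1, so |ϕ| = 90° − |δ| = 90° − 9.9° = 80.1° in the southern hemisphere.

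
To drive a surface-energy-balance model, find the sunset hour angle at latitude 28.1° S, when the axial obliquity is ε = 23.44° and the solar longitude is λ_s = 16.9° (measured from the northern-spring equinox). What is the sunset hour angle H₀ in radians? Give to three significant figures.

Solar declination: sin δ = sin ε · sin λ_s = sin 23.44° × sin 16.9° = 0.11564, so δ = +6.640°.
cos H₀ = −tan φ · tan δ = −tan(-28.1°) × tan(+6.640°) = 0.0622, so H₀ = 1.5086 rad = 86.44°.

H₀ = 1.51 rad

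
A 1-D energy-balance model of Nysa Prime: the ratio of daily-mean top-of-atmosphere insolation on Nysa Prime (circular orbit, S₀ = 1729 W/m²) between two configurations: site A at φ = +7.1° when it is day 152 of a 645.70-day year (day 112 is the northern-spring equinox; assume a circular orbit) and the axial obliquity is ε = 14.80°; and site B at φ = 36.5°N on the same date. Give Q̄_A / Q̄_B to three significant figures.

Q̄_A / Q̄_B ≈ 1.13

— Configuration A (φ=+7.1°):
Solar longitude: λ_s = 360° × (152 − 112)/645.70 = 22.301°.
sin δ = sin 14.80° × sin 22.301° = 0.09694, so δ = +5.563°.
cos H₀ = −tan(+7.1°) tan(+5.563°) = -0.0121, H₀ = 1.5829 rad.
Bracket: H₀ sin φ sin δ + cos φ cos δ sin H₀ = 1.5829×0.12360×0.09694 + 0.99233×0.99529×0.99993 = 0.018966 + 0.987587 = 1.006553.
Q̄ = (S₀/π) × [bracket] = (1729/π) × 1.006553 = 553.96 W/m².
— Configuration B (φ=+36.5°):
cos H₀ = −tan(+36.5°) tan(+5.563°) = -0.0721, H₀ = 1.6429 rad.
Bracket: H₀ sin φ sin δ + cos φ cos δ sin H₀ = 1.6429×0.59482×0.09694 + 0.80386×0.99529×0.99740 = 0.094733 + 0.797994 = 0.892727.
Q̄ = (S₀/π) × [bracket] = (1729/π) × 0.892727 = 491.32 W/m².
Ratio Q̄_A / Q̄_B = 553.96 / 491.32 = 1.127.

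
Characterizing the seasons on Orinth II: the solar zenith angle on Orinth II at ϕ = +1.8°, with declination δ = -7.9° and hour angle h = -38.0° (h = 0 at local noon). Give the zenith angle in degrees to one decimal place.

cos θ_z = sin ϕ sin δ + cos ϕ cos δ cos h = -0.004317 + 0.780147 = 0.775830.
θ_z = arccos(0.775830) = 39.1°.

θ_z = 39.1°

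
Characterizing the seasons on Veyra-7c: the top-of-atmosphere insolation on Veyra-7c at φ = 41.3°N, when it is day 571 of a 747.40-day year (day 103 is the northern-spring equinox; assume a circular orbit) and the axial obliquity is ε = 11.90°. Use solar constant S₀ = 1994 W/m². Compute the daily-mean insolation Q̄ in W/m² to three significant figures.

Solar longitude: λ_s = 360° × (571 − 103)/747.40 = 225.421°.
sin δ = sin 11.90° × sin 225.421° = -0.14688, so δ = -8.446°.
cos H₀ = −tan(+41.3°) tan(-8.446°) = 0.1304, H₀ = 1.4400 rad.
Bracket: H₀ sin φ sin δ + cos φ cos δ sin H₀ = 1.4400×0.66000×-0.14688 + 0.75126×0.98915×0.99145 = -0.139595 + 0.736755 = 0.597160.
Q̄ = (S₀/π) × [bracket] = (1994/π) × 0.597160 = 379.0 W/m².

Q̄ ≈ 379 W/m²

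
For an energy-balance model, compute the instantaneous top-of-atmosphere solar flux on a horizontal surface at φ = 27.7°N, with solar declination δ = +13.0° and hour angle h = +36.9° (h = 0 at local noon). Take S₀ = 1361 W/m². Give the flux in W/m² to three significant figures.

1.08e+03 W/m²

cos θ_z = sin φ sin δ + cos φ cos δ cos h = 0.104567 + 0.689889 = 0.794456.
Flux = S₀ · cos θ_z = 1361 × 0.794456 = 1081 W/m².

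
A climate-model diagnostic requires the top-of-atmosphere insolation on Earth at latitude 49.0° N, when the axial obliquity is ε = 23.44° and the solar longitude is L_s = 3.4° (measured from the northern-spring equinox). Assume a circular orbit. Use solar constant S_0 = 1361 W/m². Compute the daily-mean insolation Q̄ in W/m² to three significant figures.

Q̄ ≈ 296 W/m²

Solar declination: sin δ = sin ε · sin L_s = sin 23.44° × sin 3.4° = 0.02359, so δ = +1.352°.
cos h₀ = −tan(+49.0°) tan(+1.352°) = -0.0271, h₀ = 1.5979 rad.
Bracket: h₀ sin ϕ sin δ + cos ϕ cos δ sin h₀ = 1.5979×0.75471×0.02359 + 0.65606×0.99972×0.99963 = 0.028448 + 0.655634 = 0.684082.
Q̄ = (S_0/π) × [bracket] = (1361/π) × 0.684082 = 296.4 W/m².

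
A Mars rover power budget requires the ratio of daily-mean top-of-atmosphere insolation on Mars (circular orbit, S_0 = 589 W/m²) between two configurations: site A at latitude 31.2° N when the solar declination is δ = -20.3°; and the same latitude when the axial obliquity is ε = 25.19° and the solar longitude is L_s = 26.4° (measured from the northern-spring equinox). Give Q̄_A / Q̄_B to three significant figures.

Q̄_A / Q̄_B ≈ 0.540

— Configuration A (ϕ=+31.2°):
cos h₀ = −tan(+31.2°) tan(-20.300°) = 0.2240, h₀ = 1.3449 rad.
Bracket: h₀ sin ϕ sin δ + cos ϕ cos δ sin h₀ = 1.3449×0.51803×-0.34694 + 0.85536×0.93789×0.97458 = -0.241713 + 0.781841 = 0.540128.
Q̄ = (S_0/π) × [bracket] = (589/π) × 0.540128 = 101.27 W/m².
— Configuration B (ϕ=+31.2°):
Solar declination: sin δ = sin ε · sin L_s = sin 25.19° × sin 26.4° = 0.18925, so δ = +10.909°.
cos h₀ = −tan(+31.2°) tan(+10.909°) = -0.1167, h₀ = 1.6878 rad.
Bracket: h₀ sin ϕ sin δ + cos ϕ cos δ sin h₀ = 1.6878×0.51803×0.18925 + 0.85536×0.98193×0.99316 = 0.165467 + 0.834159 = 0.999626.
Q̄ = (S_0/π) × [bracket] = (589/π) × 0.999626 = 187.41 W/m².
Ratio Q̄_A / Q̄_B = 101.27 / 187.41 = 0.5404.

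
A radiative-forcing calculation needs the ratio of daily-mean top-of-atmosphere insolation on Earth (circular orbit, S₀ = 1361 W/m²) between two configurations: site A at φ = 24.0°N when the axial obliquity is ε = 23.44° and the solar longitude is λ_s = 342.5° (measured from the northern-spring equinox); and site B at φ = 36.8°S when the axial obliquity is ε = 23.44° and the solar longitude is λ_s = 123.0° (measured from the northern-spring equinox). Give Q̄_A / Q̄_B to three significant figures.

— Configuration A (φ=+24.0°):
Solar declination: sin δ = sin ε · sin λ_s = sin 23.44° × sin 342.5° = -0.11962, so δ = -6.870°.
cos H₀ = −tan(+24.0°) tan(-6.870°) = 0.0536, H₀ = 1.5171 rad.
Bracket: H₀ sin φ sin δ + cos φ cos δ sin H₀ = 1.5171×0.40674×-0.11962 + 0.91355×0.99282×0.99856 = -0.073813 + 0.905685 = 0.831872.
Q̄ = (S₀/π) × [bracket] = (1361/π) × 0.831872 = 360.38 W/m².
— Configuration B (φ=-36.8°):
Solar declination: sin δ = sin ε · sin λ_s = sin 23.44° × sin 123.0° = 0.33361, so δ = +19.488°.
cos H₀ = −tan(-36.8°) tan(+19.488°) = 0.2647, H₀ = 1.3029 rad.
Bracket: H₀ sin φ sin δ + cos φ cos δ sin H₀ = 1.3029×-0.59902×0.33361 + 0.80073×0.94271×0.96432 = -0.260370 + 0.727923 = 0.467553.
Q̄ = (S₀/π) × [bracket] = (1361/π) × 0.467553 = 202.55 W/m².
Ratio Q̄_A / Q̄_B = 360.38 / 202.55 = 1.779.

Q̄_A / Q̄_B ≈ 1.78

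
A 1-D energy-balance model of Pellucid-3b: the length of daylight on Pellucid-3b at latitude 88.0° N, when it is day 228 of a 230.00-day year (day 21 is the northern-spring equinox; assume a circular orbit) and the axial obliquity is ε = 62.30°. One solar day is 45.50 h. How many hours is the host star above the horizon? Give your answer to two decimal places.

0.00 h

Solar longitude: λ_s = 360° × (228 − 21)/230.00 = 324.000°.
sin δ = sin 62.30° × sin 324.000° = -0.52042, so δ = -31.361°.
cos H₀ = −tan φ · tan δ = 17.4526 ≥ 1, so the host star never rises (polar night) and H₀ = 0.
Daylight = 2H₀/(2π) × 45.50 h = (0.0000/π) × 45.50 = 0.00 h.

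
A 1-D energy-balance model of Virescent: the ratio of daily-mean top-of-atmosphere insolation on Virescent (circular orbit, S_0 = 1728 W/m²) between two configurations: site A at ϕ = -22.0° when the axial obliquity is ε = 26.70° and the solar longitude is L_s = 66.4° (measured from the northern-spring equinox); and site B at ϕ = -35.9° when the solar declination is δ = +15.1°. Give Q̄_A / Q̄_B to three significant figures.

— Configuration A (ϕ=-22.0°):
Solar declination: sin δ = sin ε · sin L_s = sin 26.70° × sin 66.4° = 0.41174, so δ = +24.314°.
cos h₀ = −tan(-22.0°) tan(+24.314°) = 0.1825, h₀ = 1.3872 rad.
Bracket: h₀ sin ϕ sin δ + cos ϕ cos δ sin h₀ = 1.3872×-0.37461×0.41174 + 0.92718×0.91130×0.98320 = -0.213964 + 0.830744 = 0.616780.
Q̄ = (S_0/π) × [bracket] = (1728/π) × 0.616780 = 339.25 W/m².
— Configuration B (ϕ=-35.9°):
cos h₀ = −tan(-35.9°) tan(+15.100°) = 0.1953, h₀ = 1.3742 rad.
Bracket: h₀ sin ϕ sin δ + cos ϕ cos δ sin h₀ = 1.3742×-0.58637×0.26050 + 0.81004×0.96547×0.98074 = -0.209908 + 0.767007 = 0.557099.
Q̄ = (S_0/π) × [bracket] = (1728/π) × 0.557099 = 306.43 W/m².
Ratio Q̄_A / Q̄_B = 339.25 / 306.43 = 1.107.

Q̄_A / Q̄_B ≈ 1.11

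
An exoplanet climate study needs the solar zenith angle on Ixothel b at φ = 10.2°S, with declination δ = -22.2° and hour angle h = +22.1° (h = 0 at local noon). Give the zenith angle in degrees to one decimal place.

θ_z = 24.3°

cos θ_z = sin φ sin δ + cos φ cos δ cos h = 0.066910 + 0.844288 = 0.911198.
θ_z = arccos(0.911198) = 24.3°.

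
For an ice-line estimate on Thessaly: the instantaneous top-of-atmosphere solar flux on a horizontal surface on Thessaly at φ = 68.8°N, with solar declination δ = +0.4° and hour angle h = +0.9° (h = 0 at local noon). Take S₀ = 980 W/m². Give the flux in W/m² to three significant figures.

cos θ_z = sin φ sin δ + cos φ cos δ cos h = 0.006509 + 0.361571 = 0.368080.
Flux = S₀ · cos θ_z = 980 × 0.368080 = 360.7 W/m².

361 W/m²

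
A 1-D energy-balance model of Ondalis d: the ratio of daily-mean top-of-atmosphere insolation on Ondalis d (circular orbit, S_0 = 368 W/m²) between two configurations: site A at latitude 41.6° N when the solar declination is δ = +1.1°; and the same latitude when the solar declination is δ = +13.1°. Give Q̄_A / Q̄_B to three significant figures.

— Configuration A (ϕ=+41.6°):
cos h₀ = −tan(+41.6°) tan(+1.100°) = -0.0170, h₀ = 1.5878 rad.
Bracket: h₀ sin ϕ sin δ + cos ϕ cos δ sin h₀ = 1.5878×0.66393×0.01920 + 0.74780×0.99982×0.99985 = 0.020240 + 0.747553 = 0.767793.
Q̄ = (S_0/π) × [bracket] = (368/π) × 0.767793 = 89.938 W/m².
— Configuration B (ϕ=+41.6°):
cos h₀ = −tan(+41.6°) tan(+13.100°) = -0.2066, h₀ = 1.7789 rad.
Bracket: h₀ sin ϕ sin δ + cos ϕ cos δ sin h₀ = 1.7789×0.66393×0.22665 + 0.74780×0.97398×0.97842 = 0.267688 + 0.712625 = 0.980313.
Q̄ = (S_0/π) × [bracket] = (368/π) × 0.980313 = 114.83 W/m².
Ratio Q̄_A / Q̄_B = 89.938 / 114.83 = 0.7832.

Q̄_A / Q̄_B ≈ 0.783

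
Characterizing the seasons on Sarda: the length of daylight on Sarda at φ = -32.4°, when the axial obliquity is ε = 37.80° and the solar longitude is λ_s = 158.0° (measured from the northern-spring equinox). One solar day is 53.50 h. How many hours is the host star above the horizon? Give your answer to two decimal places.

24.19 h

Solar declination: sin δ = sin ε · sin λ_s = sin 37.80° × sin 158.0° = 0.22960, so δ = +13.273°.
cos H₀ = −tan φ · tan δ = −tan(-32.4°) × tan(+13.273°) = 0.1497, so H₀ = 1.4205 rad = 81.39°.
Daylight = 2H₀/(2π) × 53.50 h = (1.4205/π) × 53.50 = 24.19 h.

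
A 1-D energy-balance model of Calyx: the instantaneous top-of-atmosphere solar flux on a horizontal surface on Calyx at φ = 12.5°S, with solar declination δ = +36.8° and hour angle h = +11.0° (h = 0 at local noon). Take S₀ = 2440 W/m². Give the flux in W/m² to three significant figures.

cos θ_z = sin φ sin δ + cos φ cos δ cos h = -0.129652 + 0.767388 = 0.637736.
Flux = S₀ · cos θ_z = 2440 × 0.637736 = 1556 W/m².

1.56e+03 W/m²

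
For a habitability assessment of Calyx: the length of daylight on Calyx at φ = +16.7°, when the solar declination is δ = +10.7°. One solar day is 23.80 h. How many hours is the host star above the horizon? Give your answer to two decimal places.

12.33 h

cos H₀ = −tan φ · tan δ = −tan(+16.7°) × tan(+10.700°) = -0.0567, so H₀ = 1.6275 rad = 93.25°.
Daylight = 2H₀/(2π) × 23.80 h = (1.6275/π) × 23.80 = 12.33 h.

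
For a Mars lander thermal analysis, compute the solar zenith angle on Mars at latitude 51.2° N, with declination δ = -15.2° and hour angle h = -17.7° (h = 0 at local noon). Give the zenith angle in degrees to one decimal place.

cos θ_z = sin φ sin δ + cos φ cos δ cos h = -0.204334 + 0.576058 = 0.371724.
θ_z = arccos(0.371724) = 68.2°.

θ_z = 68.2°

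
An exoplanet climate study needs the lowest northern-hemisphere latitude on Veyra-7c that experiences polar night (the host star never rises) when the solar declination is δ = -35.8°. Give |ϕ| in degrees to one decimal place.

Polar night requires cos h₀ = −tan ϕ tan δ ≥ 1, i.e. tan ϕ tan δ ≤ −1.
The boundary is |tan ϕ| · |tan δ| = 1, so |ϕ| = 90° − |δ| = 90° − 35.8° = 54.2° in the northern hemisphere.

|ϕ| = 54.2°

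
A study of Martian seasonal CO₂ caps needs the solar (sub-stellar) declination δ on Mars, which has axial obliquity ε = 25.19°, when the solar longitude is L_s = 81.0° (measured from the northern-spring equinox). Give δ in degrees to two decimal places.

δ = +24.86°

sin δ = sin ε · sin L_s = sin 25.19° × sin 81.0° = 0.420381.
δ = arcsin(0.420381) = +24.86°.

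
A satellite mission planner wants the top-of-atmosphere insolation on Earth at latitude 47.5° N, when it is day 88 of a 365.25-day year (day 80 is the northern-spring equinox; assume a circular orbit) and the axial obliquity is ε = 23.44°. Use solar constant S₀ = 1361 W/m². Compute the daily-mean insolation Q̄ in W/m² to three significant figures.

Solar longitude: λ_s = 360° × (88 − 80)/365.25 = 7.885°.
sin δ = sin 23.44° × sin 7.885° = 0.05457, so δ = +3.128°.
cos H₀ = −tan(+47.5°) tan(+3.128°) = -0.0596, H₀ = 1.6305 rad.
Bracket: H₀ sin φ sin δ + cos φ cos δ sin H₀ = 1.6305×0.73728×0.05457 + 0.67559×0.99851×0.99822 = 0.065601 + 0.673383 = 0.738984.
Q̄ = (S₀/π) × [bracket] = (1361/π) × 0.738984 = 320.1 W/m².

Q̄ ≈ 320 W/m²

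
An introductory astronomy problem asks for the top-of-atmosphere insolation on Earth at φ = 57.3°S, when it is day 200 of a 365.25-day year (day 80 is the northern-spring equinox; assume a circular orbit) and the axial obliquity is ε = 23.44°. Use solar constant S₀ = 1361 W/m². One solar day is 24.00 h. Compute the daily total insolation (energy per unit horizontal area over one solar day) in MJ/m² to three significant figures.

Solar longitude: λ_s = 360° × (200 − 80)/365.25 = 118.275°.
sin δ = sin 23.44° × sin 118.275° = 0.35033, so δ = +20.507°.
cos H₀ = −tan(-57.3°) tan(+20.507°) = 0.5826, H₀ = 0.9489 rad.
Bracket: H₀ sin φ sin δ + cos φ cos δ sin H₀ = 0.9489×-0.84151×0.35033 + 0.54024×0.93663×0.81275 = -0.279742 + 0.411256 = 0.131514.
Q̄ = (S₀/π) × [bracket] = (1361/π) × 0.131514 = 56.974 W/m².
Daily total = Q̄ × 24.00 h × 3600 s/h = 56.974 × 24.00 × 3600 / 10⁶ = 4.923 MJ/m².

4.92 MJ/m²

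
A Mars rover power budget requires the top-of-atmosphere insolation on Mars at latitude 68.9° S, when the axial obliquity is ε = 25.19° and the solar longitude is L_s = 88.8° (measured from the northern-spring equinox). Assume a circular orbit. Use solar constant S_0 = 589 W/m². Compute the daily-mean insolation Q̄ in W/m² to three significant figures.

Solar declination: sin δ = sin ε · sin L_s = sin 25.19° × sin 88.8° = 0.42553, so δ = +25.184°.
cos h₀ = −tan(-68.9°) tan(+25.184°) = 1.2186 ≥ 1 ⇒ polar night, h₀ = 0 and Q̄ = 0.

Q̄ ≈ 0.00 W/m²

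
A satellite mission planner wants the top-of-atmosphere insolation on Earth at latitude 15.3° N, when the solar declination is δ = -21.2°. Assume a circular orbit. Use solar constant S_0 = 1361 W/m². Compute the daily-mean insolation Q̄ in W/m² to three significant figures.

Q̄ ≈ 327 W/m²

cos h₀ = −tan(+15.3°) tan(-21.200°) = 0.1061, h₀ = 1.4645 rad.
Bracket: h₀ sin ϕ sin δ + cos ϕ cos δ sin h₀ = 1.4645×0.26387×-0.36162 + 0.96456×0.93232×0.99435 = -0.139744 + 0.894198 = 0.754454.
Q̄ = (S_0/π) × [bracket] = (1361/π) × 0.754454 = 326.8 W/m².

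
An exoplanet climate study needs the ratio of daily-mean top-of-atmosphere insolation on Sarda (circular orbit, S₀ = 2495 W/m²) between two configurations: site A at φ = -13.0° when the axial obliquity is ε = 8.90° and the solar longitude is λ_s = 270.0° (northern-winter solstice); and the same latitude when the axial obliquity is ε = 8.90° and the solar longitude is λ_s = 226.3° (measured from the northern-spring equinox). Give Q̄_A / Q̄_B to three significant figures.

Q̄_A / Q̄_B ≈ 1.01

— Configuration A (φ=-13.0°):
Solar declination: sin δ = sin ε · sin λ_s = sin 8.90° × sin 270.0° = -0.15471, so δ = -8.900°.
cos H₀ = −tan(-13.0°) tan(-8.900°) = -0.0362, H₀ = 1.6070 rad.
Bracket: H₀ sin φ sin δ + cos φ cos δ sin H₀ = 1.6070×-0.22495×-0.15471 + 0.97437×0.98796×0.99935 = 0.055927 + 0.962013 = 1.017940.
Q̄ = (S₀/π) × [bracket] = (2495/π) × 1.017940 = 808.43 W/m².
— Configuration B (φ=-13.0°):
Solar declination: sin δ = sin ε · sin λ_s = sin 8.90° × sin 226.3° = -0.11185, so δ = -6.422°.
cos H₀ = −tan(-13.0°) tan(-6.422°) = -0.0260, H₀ = 1.5968 rad.
Bracket: H₀ sin φ sin δ + cos φ cos δ sin H₀ = 1.5968×-0.22495×-0.11185 + 0.97437×0.99373×0.99966 = 0.040177 + 0.967931 = 1.008108.
Q̄ = (S₀/π) × [bracket] = (2495/π) × 1.008108 = 800.62 W/m².
Ratio Q̄_A / Q̄_B = 808.43 / 800.62 = 1.010.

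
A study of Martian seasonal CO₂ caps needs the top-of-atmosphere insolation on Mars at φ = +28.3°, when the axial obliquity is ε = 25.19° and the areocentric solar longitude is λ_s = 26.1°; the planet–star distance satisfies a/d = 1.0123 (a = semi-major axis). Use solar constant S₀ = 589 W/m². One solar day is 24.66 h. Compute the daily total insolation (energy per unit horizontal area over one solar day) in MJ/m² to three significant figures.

17.2 MJ/m²

sin δ = sin 25.19° × sin 26.1° = 0.18725, so δ = +10.792°.
cos H₀ = −tan(+28.3°) tan(+10.792°) = -0.1026, H₀ = 1.6736 rad.
Bracket: H₀ sin φ sin δ + cos φ cos δ sin H₀ = 1.6736×0.47409×0.18725 + 0.88048×0.98231×0.99472 = 0.148571 + 0.860338 = 1.008909.
Inverse-square distance factor (a/d)² = 1.0123² = 1.024751.
Q̄ = (S₀/π) × 1.024751 × [bracket] = (589/π) × 1.024751 × 1.008909 = 193.84 W/m².
Daily total = Q̄ × 24.66 h × 3600 s/h = 193.84 × 24.66 × 3600 / 10⁶ = 17.21 MJ/m².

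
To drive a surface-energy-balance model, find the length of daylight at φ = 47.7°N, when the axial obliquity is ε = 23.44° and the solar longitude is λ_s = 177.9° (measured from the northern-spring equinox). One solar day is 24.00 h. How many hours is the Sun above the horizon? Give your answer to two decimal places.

12.12 h

Solar declination: sin δ = sin ε · sin λ_s = sin 23.44° × sin 177.9° = 0.01458, so δ = +0.835°.
cos H₀ = −tan φ · tan δ = −tan(+47.7°) × tan(+0.835°) = -0.0160, so H₀ = 1.5868 rad = 90.92°.
Daylight = 2H₀/(2π) × 24.00 h = (1.5868/π) × 24.00 = 12.12 h.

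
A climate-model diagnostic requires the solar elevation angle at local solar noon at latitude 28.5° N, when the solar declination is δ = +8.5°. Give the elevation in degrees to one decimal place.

70.0°

At local noon the hour angle is zero, so the zenith angle equals |ϕ − δ| = |+28.5° − (+8.500°)| = 20.000°.
Elevation = 90° − 20.000° = 70.0°.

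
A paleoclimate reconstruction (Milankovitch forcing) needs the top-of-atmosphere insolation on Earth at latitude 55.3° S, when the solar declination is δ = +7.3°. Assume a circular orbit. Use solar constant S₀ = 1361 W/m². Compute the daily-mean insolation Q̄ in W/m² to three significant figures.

Q̄ ≈ 178 W/m²

cos H₀ = −tan(-55.3°) tan(+7.300°) = 0.1850, H₀ = 1.3847 rad.
Bracket: H₀ sin φ sin δ + cos φ cos δ sin H₀ = 1.3847×-0.82214×0.12706 + 0.56928×0.99189×0.98274 = -0.144647 + 0.554917 = 0.410270.
Q̄ = (S₀/π) × [bracket] = (1361/π) × 0.410270 = 177.7 W/m².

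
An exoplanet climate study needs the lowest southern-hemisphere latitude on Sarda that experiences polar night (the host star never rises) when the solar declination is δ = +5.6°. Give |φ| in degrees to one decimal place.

Polar night requires cos H₀ = −tan φ tan δ ≥ 1, i.e. tan φ tan δ ≤ −1.
The boundary is |tan φ| · |tan δ| = 1, so |φ| = 90° − |δ| = 90° − 5.6° = 84.4° in the southern hemisphere.

|φ| = 84.4°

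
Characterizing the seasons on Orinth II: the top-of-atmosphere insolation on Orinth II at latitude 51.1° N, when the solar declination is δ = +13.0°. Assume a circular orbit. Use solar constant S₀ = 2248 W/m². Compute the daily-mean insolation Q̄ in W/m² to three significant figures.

cos H₀ = −tan(+51.1°) tan(+13.000°) = -0.2861, H₀ = 1.8610 rad.
Bracket: H₀ sin φ sin δ + cos φ cos δ sin H₀ = 1.8610×0.77824×0.22495 + 0.62796×0.97437×0.95819 = 0.325796 + 0.586283 = 0.912079.
Q̄ = (S₀/π) × [bracket] = (2248/π) × 0.912079 = 652.6 W/m².

Q̄ ≈ 653 W/m²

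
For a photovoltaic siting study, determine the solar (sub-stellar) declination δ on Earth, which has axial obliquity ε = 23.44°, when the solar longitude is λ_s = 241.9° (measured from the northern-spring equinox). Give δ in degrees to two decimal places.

δ = -20.54°

sin δ = sin ε · sin λ_s = sin 23.44° × sin 241.9° = -0.350900.
δ = arcsin(-0.350900) = -20.54°.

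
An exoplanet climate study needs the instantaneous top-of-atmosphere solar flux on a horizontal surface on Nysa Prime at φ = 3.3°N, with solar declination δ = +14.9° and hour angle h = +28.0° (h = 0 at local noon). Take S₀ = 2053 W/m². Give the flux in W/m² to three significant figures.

cos θ_z = sin φ sin δ + cos φ cos δ cos h = 0.014802 + 0.851845 = 0.866647.
Flux = S₀ · cos θ_z = 2053 × 0.866647 = 1779 W/m².

1.78e+03 W/m²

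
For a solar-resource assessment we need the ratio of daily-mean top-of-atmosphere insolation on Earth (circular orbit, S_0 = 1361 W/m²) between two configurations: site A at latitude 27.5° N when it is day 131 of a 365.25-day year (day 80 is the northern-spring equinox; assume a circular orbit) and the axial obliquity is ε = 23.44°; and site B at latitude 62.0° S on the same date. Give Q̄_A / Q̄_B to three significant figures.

— Configuration A (ϕ=+27.5°):
Solar longitude: L_s = 360° × (131 − 80)/365.25 = 50.267°.
sin δ = sin 23.44° × sin 50.267° = 0.30591, so δ = +17.813°.
cos h₀ = −tan(+27.5°) tan(+17.813°) = -0.1673, h₀ = 1.7389 rad.
Bracket: h₀ sin ϕ sin δ + cos ϕ cos δ sin h₀ = 1.7389×0.46175×0.30591 + 0.88701×0.95206×0.98591 = 0.245626 + 0.832588 = 1.078214.
Q̄ = (S_0/π) × [bracket] = (1361/π) × 1.078214 = 467.10 W/m².
— Configuration B (ϕ=-62.0°):
cos h₀ = −tan(-62.0°) tan(+17.813°) = 0.6043, h₀ = 0.9219 rad.
Bracket: h₀ sin ϕ sin δ + cos ϕ cos δ sin h₀ = 0.9219×-0.88295×0.30591 + 0.46947×0.95206×0.79675 = -0.249008 + 0.356118 = 0.107110.
Q̄ = (S_0/π) × [bracket] = (1361/π) × 0.107110 = 46.402 W/m².
Ratio Q̄_A / Q̄_B = 467.10 / 46.402 = 10.07.

Q̄_A / Q̄_B ≈ 10.1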